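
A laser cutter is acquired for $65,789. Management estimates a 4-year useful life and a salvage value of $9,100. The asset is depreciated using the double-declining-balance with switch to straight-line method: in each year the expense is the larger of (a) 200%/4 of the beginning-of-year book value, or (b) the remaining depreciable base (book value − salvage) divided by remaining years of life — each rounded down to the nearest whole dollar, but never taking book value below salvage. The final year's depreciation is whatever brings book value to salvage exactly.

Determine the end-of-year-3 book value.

$9,100

Depreciable base = $65,789 − $9,100 = $56,689.
Year 1: DB = ⌊$65,789 × 200%/4⌋ = $32,894; SL = ⌊$56,689/4⌋ = $14,172 → take DB $32,894. Book value $32,895.
Year 2: DB = ⌊$32,895 × 200%/4⌋ = $16,447; SL = ⌊$23,795/3⌋ = $7,931 → take DB $16,447. Book value $16,448.
Year 3: DB = ⌊$16,448 × 200%/4⌋ = $8,224; SL = ⌊$7,348/2⌋ = $3,674 → take DB $8,224, capped at $7,348. Book value $9,100.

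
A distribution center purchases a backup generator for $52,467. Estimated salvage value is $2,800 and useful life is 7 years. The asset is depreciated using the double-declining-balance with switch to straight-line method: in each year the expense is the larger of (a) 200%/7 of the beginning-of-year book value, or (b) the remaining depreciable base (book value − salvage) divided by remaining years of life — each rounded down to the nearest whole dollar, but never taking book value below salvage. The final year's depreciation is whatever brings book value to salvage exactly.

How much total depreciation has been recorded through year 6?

Depreciable base = $52,467 − $2,800 = $49,667.
Year 1: DB = ⌊$52,467 × 200%/7⌋ = $14,990; SL = ⌊$49,667/7⌋ = $7,095 → take DB $14,990. Book value $37,477.
Year 2: DB = ⌊$37,477 × 200%/7⌋ = $10,707; SL = ⌊$34,677/6⌋ = $5,779 → take DB $10,707. Book value $26,770.
Year 3: DB = ⌊$26,770 × 200%/7⌋ = $7,648; SL = ⌊$23,970/5⌋ = $4,794 → take DB $7,648. Book value $19,122.
Year 4: DB = ⌊$19,122 × 200%/7⌋ = $5,463; SL = ⌊$16,322/4⌋ = $4,080 → take DB $5,463. Book value $13,659.
Year 5: DB = ⌊$13,659 × 200%/7⌋ = $3,902; SL = ⌊$10,859/3⌋ = $3,619 → take DB $3,902. Book value $9,757.
Year 6: DB = ⌊$9,757 × 200%/7⌋ = $2,787; SL = ⌊$6,957/2⌋ = $3,478 → take SL $3,478. Book value $6,279.
Accumulated through year 6 = $52,467 − $6,279 = $46,188.

$46,188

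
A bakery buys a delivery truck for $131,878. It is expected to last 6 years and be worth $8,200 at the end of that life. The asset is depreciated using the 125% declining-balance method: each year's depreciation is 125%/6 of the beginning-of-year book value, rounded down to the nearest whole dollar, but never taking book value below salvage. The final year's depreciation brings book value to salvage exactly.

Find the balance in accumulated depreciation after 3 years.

Depreciable base = $131,878 − $8,200 = $123,678.
Year 1: ⌊$131,878 × 125%/6⌋ = $27,474. Book value $104,404.
Year 2: ⌊$104,404 × 125%/6⌋ = $21,750. Book value $82,654.
Year 3: ⌊$82,654 × 125%/6⌋ = $17,219. Book value $65,435.
Accumulated through year 3 = $131,878 − $65,435 = $66,443.

$66,443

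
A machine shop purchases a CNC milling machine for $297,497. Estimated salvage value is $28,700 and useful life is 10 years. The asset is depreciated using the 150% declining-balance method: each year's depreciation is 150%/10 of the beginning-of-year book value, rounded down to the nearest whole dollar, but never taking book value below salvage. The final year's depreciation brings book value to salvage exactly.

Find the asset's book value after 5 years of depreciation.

Depreciable base = $297,497 − $28,700 = $268,797.
Year 1: ⌊$297,497 × 150%/10⌋ = $44,624. Book value $252,873.
Year 2: ⌊$252,873 × 150%/10⌋ = $37,930. Book value $214,943.
Year 3: ⌊$214,943 × 150%/10⌋ = $32,241. Book value $182,702.
Year 4: ⌊$182,702 × 150%/10⌋ = $27,405. Book value $155,297.
Year 5: ⌊$155,297 × 150%/10⌋ = $23,294. Book value $132,003.

$132,003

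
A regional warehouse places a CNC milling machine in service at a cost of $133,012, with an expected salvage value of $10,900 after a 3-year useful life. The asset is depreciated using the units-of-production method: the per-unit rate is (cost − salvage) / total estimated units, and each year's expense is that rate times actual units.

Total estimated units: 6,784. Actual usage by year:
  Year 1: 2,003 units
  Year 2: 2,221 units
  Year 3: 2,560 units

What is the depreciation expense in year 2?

$39,978

Depreciable base = $133,012 − $10,900 = $122,112.
Rate = $122,112 / 6,784 units = $18 per unit.
Year 1: 2,003 × $18 = $36,054. Book value $96,958.
Year 2: 2,221 × $18 = $39,978. Book value $56,980.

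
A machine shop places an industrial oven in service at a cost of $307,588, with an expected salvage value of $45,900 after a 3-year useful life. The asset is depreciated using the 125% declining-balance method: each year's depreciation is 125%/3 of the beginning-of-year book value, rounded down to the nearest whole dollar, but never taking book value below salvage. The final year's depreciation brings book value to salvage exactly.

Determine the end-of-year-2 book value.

Depreciable base = $307,588 − $45,900 = $261,688.
Year 1: ⌊$307,588 × 125%/3⌋ = $128,161. Book value $179,427.
Year 2: ⌊$179,427 × 125%/3⌋ = $74,761. Book value $104,666.

$104,666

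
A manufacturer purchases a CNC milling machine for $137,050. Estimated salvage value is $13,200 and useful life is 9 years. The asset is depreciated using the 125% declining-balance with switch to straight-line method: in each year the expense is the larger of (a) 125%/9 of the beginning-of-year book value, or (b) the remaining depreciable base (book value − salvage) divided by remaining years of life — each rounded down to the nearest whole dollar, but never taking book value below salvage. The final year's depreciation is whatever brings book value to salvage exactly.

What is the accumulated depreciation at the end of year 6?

$86,694

Depreciable base = $137,050 − $13,200 = $123,850.
Year 1: DB = ⌊$137,050 × 125%/9⌋ = $19,034; SL = ⌊$123,850/9⌋ = $13,761 → take DB $19,034. Book value $118,016.
Year 2: DB = ⌊$118,016 × 125%/9⌋ = $16,391; SL = ⌊$104,816/8⌋ = $13,102 → take DB $16,391. Book value $101,625.
Year 3: DB = ⌊$101,625 × 125%/9⌋ = $14,114; SL = ⌊$88,425/7⌋ = $12,632 → take DB $14,114. Book value $87,511.
Year 4: DB = ⌊$87,511 × 125%/9⌋ = $12,154; SL = ⌊$74,311/6⌋ = $12,385 → take SL $12,385. Book value $75,126.
Year 5: DB = ⌊$75,126 × 125%/9⌋ = $10,434; SL = ⌊$61,926/5⌋ = $12,385 → take SL $12,385. Book value $62,741.
Year 6: DB = ⌊$62,741 × 125%/9⌋ = $8,714; SL = ⌊$49,541/4⌋ = $12,385 → take SL $12,385. Book value $50,356.
Accumulated through year 6 = $137,050 − $50,356 = $86,694.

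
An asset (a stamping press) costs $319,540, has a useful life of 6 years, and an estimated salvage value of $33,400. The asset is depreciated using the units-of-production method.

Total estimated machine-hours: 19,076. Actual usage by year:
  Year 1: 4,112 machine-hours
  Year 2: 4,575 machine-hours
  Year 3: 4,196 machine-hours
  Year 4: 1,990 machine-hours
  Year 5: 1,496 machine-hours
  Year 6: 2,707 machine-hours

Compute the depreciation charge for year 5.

$22,440

Depreciable base = $319,540 − $33,400 = $286,140.
Rate = $286,140 / 19,076 machine-hours = $15 per machine-hour.
Year 1: 4,112 × $15 = $61,680. Book value $257,860.
Year 2: 4,575 × $15 = $68,625. Book value $189,235.
Year 3: 4,196 × $15 = $62,940. Book value $126,295.
Year 4: 1,990 × $15 = $29,850. Book value $96,445.
Year 5: 1,496 × $15 = $22,440. Book value $74,005.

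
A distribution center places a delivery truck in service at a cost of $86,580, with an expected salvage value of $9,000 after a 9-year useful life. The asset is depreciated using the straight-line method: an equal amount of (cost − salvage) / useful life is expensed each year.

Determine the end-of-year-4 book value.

$52,100

Depreciable base = $86,580 − $9,000 = $77,580.
Annual expense = $77,580 / 9 = $8,620.
End of year 1: book value $77,960.
End of year 2: book value $69,340.
End of year 3: book value $60,720.
End of year 4: book value $52,100.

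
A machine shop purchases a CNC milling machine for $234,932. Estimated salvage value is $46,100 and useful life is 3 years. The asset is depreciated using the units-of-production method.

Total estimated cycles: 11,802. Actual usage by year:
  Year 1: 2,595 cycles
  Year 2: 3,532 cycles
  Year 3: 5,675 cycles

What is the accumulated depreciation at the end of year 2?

Depreciable base = $234,932 − $46,100 = $188,832.
Rate = $188,832 / 11,802 cycles = $16 per cycle.
Year 1: 2,595 × $16 = $41,520. Book value $193,412.
Year 2: 3,532 × $16 = $56,512. Book value $136,900.
Accumulated through year 2 = $234,932 − $136,900 = $98,032.

$98,032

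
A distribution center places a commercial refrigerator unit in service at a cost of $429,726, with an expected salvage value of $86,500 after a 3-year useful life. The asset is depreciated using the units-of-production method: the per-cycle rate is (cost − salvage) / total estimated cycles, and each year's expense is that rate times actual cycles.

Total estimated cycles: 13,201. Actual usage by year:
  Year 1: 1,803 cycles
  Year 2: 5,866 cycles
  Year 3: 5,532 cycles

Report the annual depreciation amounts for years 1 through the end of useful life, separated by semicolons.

Depreciable base = $429,726 − $86,500 = $343,226.
Rate = $343,226 / 13,201 cycles = $26 per cycle.
Year 1: 1,803 × $26 = $46,878. Book value $382,848.
Year 2: 5,866 × $26 = $152,516. Book value $230,332.
Year 3: 5,532 × $26 = $143,832. Book value $86,500.

$46,878; $152,516; $143,832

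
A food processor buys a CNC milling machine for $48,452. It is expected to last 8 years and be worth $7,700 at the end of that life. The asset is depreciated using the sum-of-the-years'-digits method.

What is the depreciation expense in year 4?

$5,660

Depreciable base = $48,452 − $7,700 = $40,752.
Sum of the years' digits = 8+7+6+5+4+3+2+1 = 36.
Year 1: $40,752 × 8/36 = $9,056. Book value $39,396.
Year 2: $40,752 × 7/36 = $7,924. Book value $31,472.
Year 3: $40,752 × 6/36 = $6,792. Book value $24,680.
Year 4: $40,752 × 5/36 = $5,660. Book value $19,020.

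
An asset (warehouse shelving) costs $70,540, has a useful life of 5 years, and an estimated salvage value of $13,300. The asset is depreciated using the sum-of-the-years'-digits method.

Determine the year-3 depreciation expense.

$11,448

Depreciable base = $70,540 − $13,300 = $57,240.
Sum of the years' digits = 5+4+3+2+1 = 15.
Year 1: $57,240 × 5/15 = $19,080. Book value $51,460.
Year 2: $57,240 × 4/15 = $15,264. Book value $36,196.
Year 3: $57,240 × 3/15 = $11,448. Book value $24,748.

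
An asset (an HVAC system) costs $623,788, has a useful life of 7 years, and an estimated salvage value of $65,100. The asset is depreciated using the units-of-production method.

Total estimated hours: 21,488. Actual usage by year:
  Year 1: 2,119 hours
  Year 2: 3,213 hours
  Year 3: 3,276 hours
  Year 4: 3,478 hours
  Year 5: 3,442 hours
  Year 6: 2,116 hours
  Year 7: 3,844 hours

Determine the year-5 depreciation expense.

$89,492

Depreciable base = $623,788 − $65,100 = $558,688.
Rate = $558,688 / 21,488 hours = $26 per hour.
Year 1: 2,119 × $26 = $55,094. Book value $568,694.
Year 2: 3,213 × $26 = $83,538. Book value $485,156.
Year 3: 3,276 × $26 = $85,176. Book value $399,980.
Year 4: 3,478 × $26 = $90,428. Book value $309,552.
Year 5: 3,442 × $26 = $89,492. Book value $220,060.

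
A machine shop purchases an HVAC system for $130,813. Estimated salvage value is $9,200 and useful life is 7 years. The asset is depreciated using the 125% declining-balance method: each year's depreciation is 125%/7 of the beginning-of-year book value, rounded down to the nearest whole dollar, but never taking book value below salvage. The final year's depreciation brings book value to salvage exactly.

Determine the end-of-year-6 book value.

$40,187

Depreciable base = $130,813 − $9,200 = $121,613.
Year 1: ⌊$130,813 × 125%/7⌋ = $23,359. Book value $107,454.
Year 2: ⌊$107,454 × 125%/7⌋ = $19,188. Book value $88,266.
Year 3: ⌊$88,266 × 125%/7⌋ = $15,761. Book value $72,505.
Year 4: ⌊$72,505 × 125%/7⌋ = $12,947. Book value $59,558.
Year 5: ⌊$59,558 × 125%/7⌋ = $10,635. Book value $48,923.
Year 6: ⌊$48,923 × 125%/7⌋ = $8,736. Book value $40,187.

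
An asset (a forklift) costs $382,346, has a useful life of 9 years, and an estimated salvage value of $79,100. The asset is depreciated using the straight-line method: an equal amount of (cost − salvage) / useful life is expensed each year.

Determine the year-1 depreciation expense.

$33,694

Depreciable base = $382,346 − $79,100 = $303,246.
Annual expense = $303,246 / 9 = $33,694.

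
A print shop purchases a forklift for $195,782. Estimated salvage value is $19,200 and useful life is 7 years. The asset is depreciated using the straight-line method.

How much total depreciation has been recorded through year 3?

Depreciable base = $195,782 − $19,200 = $176,582.
Annual expense = $176,582 / 7 = $25,226.
End of year 1: book value $170,556.
End of year 2: book value $145,330.
End of year 3: book value $120,104.
Accumulated through year 3 = $195,782 − $120,104 = $75,678.

$75,678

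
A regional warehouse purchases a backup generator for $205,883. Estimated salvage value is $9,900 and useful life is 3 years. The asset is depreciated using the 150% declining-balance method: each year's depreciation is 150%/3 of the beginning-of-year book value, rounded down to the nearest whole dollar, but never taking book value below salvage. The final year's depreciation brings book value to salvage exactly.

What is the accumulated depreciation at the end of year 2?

Depreciable base = $205,883 − $9,900 = $195,983.
Year 1: ⌊$205,883 × 150%/3⌋ = $102,941. Book value $102,942.
Year 2: ⌊$102,942 × 150%/3⌋ = $51,471. Book value $51,471.
Accumulated through year 2 = $205,883 − $51,471 = $154,412.

$154,412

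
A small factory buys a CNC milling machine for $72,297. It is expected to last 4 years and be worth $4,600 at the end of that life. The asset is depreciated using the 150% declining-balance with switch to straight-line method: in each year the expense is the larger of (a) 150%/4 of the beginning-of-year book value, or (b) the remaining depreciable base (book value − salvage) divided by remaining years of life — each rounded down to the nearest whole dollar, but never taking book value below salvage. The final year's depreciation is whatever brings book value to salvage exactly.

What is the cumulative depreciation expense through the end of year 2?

$44,055

Depreciable base = $72,297 − $4,600 = $67,697.
Year 1: DB = ⌊$72,297 × 150%/4⌋ = $27,111; SL = ⌊$67,697/4⌋ = $16,924 → take DB $27,111. Book value $45,186.
Year 2: DB = ⌊$45,186 × 150%/4⌋ = $16,944; SL = ⌊$40,586/3⌋ = $13,528 → take DB $16,944. Book value $28,242.
Accumulated through year 2 = $72,297 − $28,242 = $44,055.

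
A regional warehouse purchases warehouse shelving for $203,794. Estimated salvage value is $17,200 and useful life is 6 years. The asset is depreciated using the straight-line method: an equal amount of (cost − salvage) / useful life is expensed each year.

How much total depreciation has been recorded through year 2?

$62,198

Depreciable base = $203,794 − $17,200 = $186,594.
Annual expense = $186,594 / 6 = $31,099.
End of year 1: book value $172,695.
End of year 2: book value $141,596.
Accumulated through year 2 = $203,794 − $141,596 = $62,198.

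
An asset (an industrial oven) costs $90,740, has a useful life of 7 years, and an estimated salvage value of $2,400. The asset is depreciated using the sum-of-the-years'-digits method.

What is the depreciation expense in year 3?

$15,775

Depreciable base = $90,740 − $2,400 = $88,340.
Sum of the years' digits = 7+6+5+4+3+2+1 = 28.
Year 1: $88,340 × 7/28 = $22,085. Book value $68,655.
Year 2: $88,340 × 6/28 = $18,930. Book value $49,725.
Year 3: $88,340 × 5/28 = $15,775. Book value $33,950.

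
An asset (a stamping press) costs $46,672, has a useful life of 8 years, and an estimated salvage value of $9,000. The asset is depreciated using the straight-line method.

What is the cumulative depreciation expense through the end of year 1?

$4,709

Depreciable base = $46,672 − $9,000 = $37,672.
Annual expense = $37,672 / 8 = $4,709.
End of year 1: book value $41,963.
Accumulated through year 1 = $46,672 − $41,963 = $4,709.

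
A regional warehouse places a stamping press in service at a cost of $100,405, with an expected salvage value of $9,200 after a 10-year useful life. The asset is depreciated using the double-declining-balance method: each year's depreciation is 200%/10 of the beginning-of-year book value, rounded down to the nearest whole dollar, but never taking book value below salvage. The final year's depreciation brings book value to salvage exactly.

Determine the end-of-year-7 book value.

Depreciable base = $100,405 − $9,200 = $91,205.
Year 1: ⌊$100,405 × 200%/10⌋ = $20,081. Book value $80,324.
Year 2: ⌊$80,324 × 200%/10⌋ = $16,064. Book value $64,260.
Year 3: ⌊$64,260 × 200%/10⌋ = $12,852. Book value $51,408.
Year 4: ⌊$51,408 × 200%/10⌋ = $10,281. Book value $41,127.
Year 5: ⌊$41,127 × 200%/10⌋ = $8,225. Book value $32,902.
Year 6: ⌊$32,902 × 200%/10⌋ = $6,580. Book value $26,322.
Year 7: ⌊$26,322 × 200%/10⌋ = $5,264. Book value $21,058.

$21,058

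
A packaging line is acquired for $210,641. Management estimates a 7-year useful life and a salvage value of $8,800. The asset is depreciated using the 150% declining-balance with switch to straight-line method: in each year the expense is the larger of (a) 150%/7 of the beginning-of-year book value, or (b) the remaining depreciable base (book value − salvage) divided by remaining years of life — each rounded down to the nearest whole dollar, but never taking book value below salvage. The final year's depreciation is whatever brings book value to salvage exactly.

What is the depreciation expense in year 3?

Depreciable base = $210,641 − $8,800 = $201,841.
Year 1: DB = ⌊$210,641 × 150%/7⌋ = $45,137; SL = ⌊$201,841/7⌋ = $28,834 → take DB $45,137. Book value $165,504.
Year 2: DB = ⌊$165,504 × 150%/7⌋ = $35,465; SL = ⌊$156,704/6⌋ = $26,117 → take DB $35,465. Book value $130,039.
Year 3: DB = ⌊$130,039 × 150%/7⌋ = $27,865; SL = ⌊$121,239/5⌋ = $24,247 → take DB $27,865. Book value $102,174.

$27,865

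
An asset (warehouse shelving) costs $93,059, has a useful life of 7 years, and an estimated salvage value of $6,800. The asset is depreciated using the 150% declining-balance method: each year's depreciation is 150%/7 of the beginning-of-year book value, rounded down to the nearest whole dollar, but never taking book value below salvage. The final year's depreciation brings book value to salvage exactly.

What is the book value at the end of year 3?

$45,140

Depreciable base = $93,059 − $6,800 = $86,259.
Year 1: ⌊$93,059 × 150%/7⌋ = $19,941. Book value $73,118.
Year 2: ⌊$73,118 × 150%/7⌋ = $15,668. Book value $57,450.
Year 3: ⌊$57,450 × 150%/7⌋ = $12,310. Book value $45,140.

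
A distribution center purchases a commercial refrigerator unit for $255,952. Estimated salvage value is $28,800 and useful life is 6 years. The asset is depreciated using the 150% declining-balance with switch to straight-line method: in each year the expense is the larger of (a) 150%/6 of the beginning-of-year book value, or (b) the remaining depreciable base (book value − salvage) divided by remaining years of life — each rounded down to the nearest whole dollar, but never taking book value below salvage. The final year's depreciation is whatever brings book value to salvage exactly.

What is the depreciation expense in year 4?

Depreciable base = $255,952 − $28,800 = $227,152.
Year 1: DB = ⌊$255,952 × 150%/6⌋ = $63,988; SL = ⌊$227,152/6⌋ = $37,858 → take DB $63,988. Book value $191,964.
Year 2: DB = ⌊$191,964 × 150%/6⌋ = $47,991; SL = ⌊$163,164/5⌋ = $32,632 → take DB $47,991. Book value $143,973.
Year 3: DB = ⌊$143,973 × 150%/6⌋ = $35,993; SL = ⌊$115,173/4⌋ = $28,793 → take DB $35,993. Book value $107,980.
Year 4: DB = ⌊$107,980 × 150%/6⌋ = $26,995; SL = ⌊$79,180/3⌋ = $26,393 → take DB $26,995. Book value $80,985.

$26,995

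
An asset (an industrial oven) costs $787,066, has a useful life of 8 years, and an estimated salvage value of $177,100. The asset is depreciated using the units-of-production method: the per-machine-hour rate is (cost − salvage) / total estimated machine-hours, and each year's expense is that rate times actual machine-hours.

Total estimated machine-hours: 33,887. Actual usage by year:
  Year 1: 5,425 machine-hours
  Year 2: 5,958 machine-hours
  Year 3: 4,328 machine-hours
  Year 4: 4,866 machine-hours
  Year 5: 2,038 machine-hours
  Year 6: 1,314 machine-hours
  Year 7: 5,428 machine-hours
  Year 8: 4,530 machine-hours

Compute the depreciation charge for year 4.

Depreciable base = $787,066 − $177,100 = $609,966.
Rate = $609,966 / 33,887 machine-hours = $18 per machine-hour.
Year 1: 5,425 × $18 = $97,650. Book value $689,416.
Year 2: 5,958 × $18 = $107,244. Book value $582,172.
Year 3: 4,328 × $18 = $77,904. Book value $504,268.
Year 4: 4,866 × $18 = $87,588. Book value $416,680.

$87,588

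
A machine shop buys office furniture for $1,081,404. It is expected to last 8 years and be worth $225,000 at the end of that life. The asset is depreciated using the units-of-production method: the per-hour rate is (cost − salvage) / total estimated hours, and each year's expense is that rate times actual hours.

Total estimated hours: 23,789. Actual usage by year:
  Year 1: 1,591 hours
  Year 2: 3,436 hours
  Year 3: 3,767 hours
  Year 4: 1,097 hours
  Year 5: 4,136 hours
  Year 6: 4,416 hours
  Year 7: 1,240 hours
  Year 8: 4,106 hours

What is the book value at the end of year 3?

$764,820

Depreciable base = $1,081,404 − $225,000 = $856,404.
Rate = $856,404 / 23,789 hours = $36 per hour.
Year 1: 1,591 × $36 = $57,276. Book value $1,024,128.
Year 2: 3,436 × $36 = $123,696. Book value $900,432.
Year 3: 3,767 × $36 = $135,612. Book value $764,820.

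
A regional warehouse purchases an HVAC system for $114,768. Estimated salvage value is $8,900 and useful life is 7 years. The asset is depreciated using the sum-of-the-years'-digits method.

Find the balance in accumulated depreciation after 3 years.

Depreciable base = $114,768 − $8,900 = $105,868.
Sum of the years' digits = 7+6+5+4+3+2+1 = 28.
Year 1: $105,868 × 7/28 = $26,467. Book value $88,301.
Year 2: $105,868 × 6/28 = $22,686. Book value $65,615.
Year 3: $105,868 × 5/28 = $18,905. Book value $46,710.
Accumulated through year 3 = $114,768 − $46,710 = $68,058.

$68,058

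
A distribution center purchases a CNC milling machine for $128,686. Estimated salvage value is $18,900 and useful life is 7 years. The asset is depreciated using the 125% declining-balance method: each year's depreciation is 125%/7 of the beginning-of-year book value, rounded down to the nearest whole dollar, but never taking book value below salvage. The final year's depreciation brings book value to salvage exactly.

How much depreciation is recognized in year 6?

Depreciable base = $128,686 − $18,900 = $109,786.
Year 1: ⌊$128,686 × 125%/7⌋ = $22,979. Book value $105,707.
Year 2: ⌊$105,707 × 125%/7⌋ = $18,876. Book value $86,831.
Year 3: ⌊$86,831 × 125%/7⌋ = $15,505. Book value $71,326.
Year 4: ⌊$71,326 × 125%/7⌋ = $12,736. Book value $58,590.
Year 5: ⌊$58,590 × 125%/7⌋ = $10,462. Book value $48,128.
Year 6: ⌊$48,128 × 125%/7⌋ = $8,594. Book value $39,534.

$8,594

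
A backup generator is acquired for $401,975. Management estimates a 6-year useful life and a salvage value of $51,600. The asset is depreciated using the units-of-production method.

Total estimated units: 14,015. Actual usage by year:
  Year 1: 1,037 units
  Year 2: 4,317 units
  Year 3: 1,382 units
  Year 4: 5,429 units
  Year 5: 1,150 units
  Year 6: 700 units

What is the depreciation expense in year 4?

$135,725

Depreciable base = $401,975 − $51,600 = $350,375.
Rate = $350,375 / 14,015 units = $25 per unit.
Year 1: 1,037 × $25 = $25,925. Book value $376,050.
Year 2: 4,317 × $25 = $107,925. Book value $268,125.
Year 3: 1,382 × $25 = $34,550. Book value $233,575.
Year 4: 5,429 × $25 = $135,725. Book value $97,850.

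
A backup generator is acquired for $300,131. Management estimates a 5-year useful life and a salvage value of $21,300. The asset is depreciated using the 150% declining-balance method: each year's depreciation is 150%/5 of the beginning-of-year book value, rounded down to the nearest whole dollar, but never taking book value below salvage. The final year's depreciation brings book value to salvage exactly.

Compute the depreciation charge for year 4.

$30,883

Depreciable base = $300,131 − $21,300 = $278,831.
Year 1: ⌊$300,131 × 150%/5⌋ = $90,039. Book value $210,092.
Year 2: ⌊$210,092 × 150%/5⌋ = $63,027. Book value $147,065.
Year 3: ⌊$147,065 × 150%/5⌋ = $44,119. Book value $102,946.
Year 4: ⌊$102,946 × 150%/5⌋ = $30,883. Book value $72,063.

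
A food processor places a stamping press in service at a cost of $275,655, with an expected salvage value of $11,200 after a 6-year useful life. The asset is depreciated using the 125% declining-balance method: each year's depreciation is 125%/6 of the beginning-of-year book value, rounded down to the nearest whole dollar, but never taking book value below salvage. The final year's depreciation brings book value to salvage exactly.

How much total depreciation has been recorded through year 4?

Depreciable base = $275,655 − $11,200 = $264,455.
Year 1: ⌊$275,655 × 125%/6⌋ = $57,428. Book value $218,227.
Year 2: ⌊$218,227 × 125%/6⌋ = $45,463. Book value $172,764.
Year 3: ⌊$172,764 × 125%/6⌋ = $35,992. Book value $136,772.
Year 4: ⌊$136,772 × 125%/6⌋ = $28,494. Book value $108,278.
Accumulated through year 4 = $275,655 − $108,278 = $167,377.

$167,377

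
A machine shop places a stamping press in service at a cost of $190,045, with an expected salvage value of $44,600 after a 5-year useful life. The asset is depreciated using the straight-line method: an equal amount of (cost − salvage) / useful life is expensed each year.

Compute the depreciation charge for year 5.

Depreciable base = $190,045 − $44,600 = $145,445.
Annual expense = $145,445 / 5 = $29,089.

$29,089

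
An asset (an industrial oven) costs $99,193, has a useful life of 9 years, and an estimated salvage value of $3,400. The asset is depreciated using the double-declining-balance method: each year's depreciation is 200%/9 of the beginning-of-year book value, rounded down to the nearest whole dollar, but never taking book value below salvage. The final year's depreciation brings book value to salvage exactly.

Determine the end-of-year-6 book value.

Depreciable base = $99,193 − $3,400 = $95,793.
Year 1: ⌊$99,193 × 200%/9⌋ = $22,042. Book value $77,151.
Year 2: ⌊$77,151 × 200%/9⌋ = $17,144. Book value $60,007.
Year 3: ⌊$60,007 × 200%/9⌋ = $13,334. Book value $46,673.
Year 4: ⌊$46,673 × 200%/9⌋ = $10,371. Book value $36,302.
Year 5: ⌊$36,302 × 200%/9⌋ = $8,067. Book value $28,235.
Year 6: ⌊$28,235 × 200%/9⌋ = $6,274. Book value $21,961.

$21,961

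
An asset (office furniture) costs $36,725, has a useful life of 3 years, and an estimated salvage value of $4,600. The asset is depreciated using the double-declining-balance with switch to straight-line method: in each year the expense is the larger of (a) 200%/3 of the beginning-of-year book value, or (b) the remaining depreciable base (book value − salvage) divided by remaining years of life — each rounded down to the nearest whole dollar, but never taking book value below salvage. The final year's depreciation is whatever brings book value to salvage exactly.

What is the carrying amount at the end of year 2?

Depreciable base = $36,725 − $4,600 = $32,125.
Year 1: DB = ⌊$36,725 × 200%/3⌋ = $24,483; SL = ⌊$32,125/3⌋ = $10,708 → take DB $24,483. Book value $12,242.
Year 2: DB = ⌊$12,242 × 200%/3⌋ = $8,161; SL = ⌊$7,642/2⌋ = $3,821 → take DB $8,161, capped at $7,642. Book value $4,600.

$4,600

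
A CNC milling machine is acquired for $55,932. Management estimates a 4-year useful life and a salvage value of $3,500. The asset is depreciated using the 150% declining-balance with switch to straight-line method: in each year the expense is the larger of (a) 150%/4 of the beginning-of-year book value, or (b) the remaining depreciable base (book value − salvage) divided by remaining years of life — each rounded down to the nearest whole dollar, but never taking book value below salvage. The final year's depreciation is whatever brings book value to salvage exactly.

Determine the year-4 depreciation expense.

Depreciable base = $55,932 − $3,500 = $52,432.
Year 1: DB = ⌊$55,932 × 150%/4⌋ = $20,974; SL = ⌊$52,432/4⌋ = $13,108 → take DB $20,974. Book value $34,958.
Year 2: DB = ⌊$34,958 × 150%/4⌋ = $13,109; SL = ⌊$31,458/3⌋ = $10,486 → take DB $13,109. Book value $21,849.
Year 3: DB = ⌊$21,849 × 150%/4⌋ = $8,193; SL = ⌊$18,349/2⌋ = $9,174 → take SL $9,174. Book value $12,675.
Year 4 (final): $12,675 − $3,500 = $9,175. Book value $3,500.

$9,175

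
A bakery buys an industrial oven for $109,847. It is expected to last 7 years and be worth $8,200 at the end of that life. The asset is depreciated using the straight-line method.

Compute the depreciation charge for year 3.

Depreciable base = $109,847 − $8,200 = $101,647.
Annual expense = $101,647 / 7 = $14,521.

$14,521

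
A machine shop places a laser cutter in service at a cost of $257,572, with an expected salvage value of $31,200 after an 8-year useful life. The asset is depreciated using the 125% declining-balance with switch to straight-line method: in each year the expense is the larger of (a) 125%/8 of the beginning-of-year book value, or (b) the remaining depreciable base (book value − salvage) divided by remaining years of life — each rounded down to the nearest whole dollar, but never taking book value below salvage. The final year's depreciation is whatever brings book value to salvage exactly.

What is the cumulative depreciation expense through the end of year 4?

$127,556

Depreciable base = $257,572 − $31,200 = $226,372.
Year 1: DB = ⌊$257,572 × 125%/8⌋ = $40,245; SL = ⌊$226,372/8⌋ = $28,296 → take DB $40,245. Book value $217,327.
Year 2: DB = ⌊$217,327 × 125%/8⌋ = $33,957; SL = ⌊$186,127/7⌋ = $26,589 → take DB $33,957. Book value $183,370.
Year 3: DB = ⌊$183,370 × 125%/8⌋ = $28,651; SL = ⌊$152,170/6⌋ = $25,361 → take DB $28,651. Book value $154,719.
Year 4: DB = ⌊$154,719 × 125%/8⌋ = $24,174; SL = ⌊$123,519/5⌋ = $24,703 → take SL $24,703. Book value $130,016.
Accumulated through year 4 = $257,572 − $130,016 = $127,556.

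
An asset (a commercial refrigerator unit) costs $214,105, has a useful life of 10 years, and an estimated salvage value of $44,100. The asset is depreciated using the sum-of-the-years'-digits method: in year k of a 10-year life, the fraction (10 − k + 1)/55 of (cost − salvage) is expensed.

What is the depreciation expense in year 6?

Depreciable base = $214,105 − $44,100 = $170,005.
Sum of the years' digits = 10+9+8+7+6+5+4+3+2+1 = 55.
Year 1: $170,005 × 10/55 = $30,910. Book value $183,195.
Year 2: $170,005 × 9/55 = $27,819. Book value $155,376.
Year 3: $170,005 × 8/55 = $24,728. Book value $130,648.
Year 4: $170,005 × 7/55 = $21,637. Book value $109,011.
Year 5: $170,005 × 6/55 = $18,546. Book value $90,465.
Year 6: $170,005 × 5/55 = $15,455. Book value $75,010.

$15,455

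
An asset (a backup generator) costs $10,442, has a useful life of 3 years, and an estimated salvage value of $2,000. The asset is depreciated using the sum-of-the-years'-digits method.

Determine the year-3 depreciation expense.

$1,407

Depreciable base = $10,442 − $2,000 = $8,442.
Sum of the years' digits = 3+2+1 = 6.
Year 1: $8,442 × 3/6 = $4,221. Book value $6,221.
Year 2: $8,442 × 2/6 = $2,814. Book value $3,407.
Year 3: $8,442 × 1/6 = $1,407. Book value $2,000.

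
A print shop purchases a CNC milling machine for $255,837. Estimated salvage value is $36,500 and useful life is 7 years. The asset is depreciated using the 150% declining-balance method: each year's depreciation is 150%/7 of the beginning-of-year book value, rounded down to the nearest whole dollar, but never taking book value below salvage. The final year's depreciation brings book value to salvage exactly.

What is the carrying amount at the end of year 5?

Depreciable base = $255,837 − $36,500 = $219,337.
Year 1: ⌊$255,837 × 150%/7⌋ = $54,822. Book value $201,015.
Year 2: ⌊$201,015 × 150%/7⌋ = $43,074. Book value $157,941.
Year 3: ⌊$157,941 × 150%/7⌋ = $33,844. Book value $124,097.
Year 4: ⌊$124,097 × 150%/7⌋ = $26,592. Book value $97,505.
Year 5: ⌊$97,505 × 150%/7⌋ = $20,893. Book value $76,612.

$76,612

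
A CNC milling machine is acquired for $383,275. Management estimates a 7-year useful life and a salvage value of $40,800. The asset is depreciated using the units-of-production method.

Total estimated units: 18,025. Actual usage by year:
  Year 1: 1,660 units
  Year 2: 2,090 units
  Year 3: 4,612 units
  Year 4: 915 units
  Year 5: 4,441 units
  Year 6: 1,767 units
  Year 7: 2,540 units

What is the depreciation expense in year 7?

$48,260

Depreciable base = $383,275 − $40,800 = $342,475.
Rate = $342,475 / 18,025 units = $19 per unit.
Year 1: 1,660 × $19 = $31,540. Book value $351,735.
Year 2: 2,090 × $19 = $39,710. Book value $312,025.
Year 3: 4,612 × $19 = $87,628. Book value $224,397.
Year 4: 915 × $19 = $17,385. Book value $207,012.
Year 5: 4,441 × $19 = $84,379. Book value $122,633.
Year 6: 1,767 × $19 = $33,573. Book value $89,060.
Year 7: 2,540 × $19 = $48,260. Book value $40,800.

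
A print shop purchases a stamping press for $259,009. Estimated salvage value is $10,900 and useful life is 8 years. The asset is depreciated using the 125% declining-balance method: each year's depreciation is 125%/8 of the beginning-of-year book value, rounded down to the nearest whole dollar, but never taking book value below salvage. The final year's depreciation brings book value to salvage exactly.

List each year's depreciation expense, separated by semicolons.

$40,470; $34,146; $28,811; $24,309; $20,511; $17,306; $14,602; $67,954

Depreciable base = $259,009 − $10,900 = $248,109.
Year 1: ⌊$259,009 × 125%/8⌋ = $40,470. Book value $218,539.
Year 2: ⌊$218,539 × 125%/8⌋ = $34,146. Book value $184,393.
Year 3: ⌊$184,393 × 125%/8⌋ = $28,811. Book value $155,582.
Year 4: ⌊$155,582 × 125%/8⌋ = $24,309. Book value $131,273.
Year 5: ⌊$131,273 × 125%/8⌋ = $20,511. Book value $110,762.
Year 6: ⌊$110,762 × 125%/8⌋ = $17,306. Book value $93,456.
Year 7: ⌊$93,456 × 125%/8⌋ = $14,602. Book value $78,854.
Year 8 (final): $78,854 − $10,900 = $67,954. Book value $10,900.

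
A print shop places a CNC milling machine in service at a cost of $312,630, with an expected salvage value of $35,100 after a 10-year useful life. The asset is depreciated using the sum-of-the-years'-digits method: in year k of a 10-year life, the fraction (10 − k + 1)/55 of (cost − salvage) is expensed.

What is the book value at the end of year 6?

Depreciable base = $312,630 − $35,100 = $277,530.
Sum of the years' digits = 10+9+8+7+6+5+4+3+2+1 = 55.
Year 1: $277,530 × 10/55 = $50,460. Book value $262,170.
Year 2: $277,530 × 9/55 = $45,414. Book value $216,756.
Year 3: $277,530 × 8/55 = $40,368. Book value $176,388.
Year 4: $277,530 × 7/55 = $35,322. Book value $141,066.
Year 5: $277,530 × 6/55 = $30,276. Book value $110,790.
Year 6: $277,530 × 5/55 = $25,230. Book value $85,560.

$85,560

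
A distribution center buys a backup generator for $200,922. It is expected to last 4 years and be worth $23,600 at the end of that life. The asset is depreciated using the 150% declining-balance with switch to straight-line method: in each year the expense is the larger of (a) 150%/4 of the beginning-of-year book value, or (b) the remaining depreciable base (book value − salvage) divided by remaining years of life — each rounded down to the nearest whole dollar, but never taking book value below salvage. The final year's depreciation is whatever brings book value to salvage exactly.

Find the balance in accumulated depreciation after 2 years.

$122,436

Depreciable base = $200,922 − $23,600 = $177,322.
Year 1: DB = ⌊$200,922 × 150%/4⌋ = $75,345; SL = ⌊$177,322/4⌋ = $44,330 → take DB $75,345. Book value $125,577.
Year 2: DB = ⌊$125,577 × 150%/4⌋ = $47,091; SL = ⌊$101,977/3⌋ = $33,992 → take DB $47,091. Book value $78,486.
Accumulated through year 2 = $200,922 − $78,486 = $122,436.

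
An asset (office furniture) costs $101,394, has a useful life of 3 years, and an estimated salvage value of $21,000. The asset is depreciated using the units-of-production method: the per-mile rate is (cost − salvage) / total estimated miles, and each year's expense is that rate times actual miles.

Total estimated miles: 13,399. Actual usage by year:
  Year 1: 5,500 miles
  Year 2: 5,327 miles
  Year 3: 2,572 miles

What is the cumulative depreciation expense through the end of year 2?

Depreciable base = $101,394 − $21,000 = $80,394.
Rate = $80,394 / 13,399 miles = $6 per mile.
Year 1: 5,500 × $6 = $33,000. Book value $68,394.
Year 2: 5,327 × $6 = $31,962. Book value $36,432.
Accumulated through year 2 = $101,394 − $36,432 = $64,962.

$64,962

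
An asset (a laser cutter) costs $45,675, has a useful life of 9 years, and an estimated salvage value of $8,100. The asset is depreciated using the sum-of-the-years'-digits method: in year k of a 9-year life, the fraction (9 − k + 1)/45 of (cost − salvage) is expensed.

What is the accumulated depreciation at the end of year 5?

$29,225

Depreciable base = $45,675 − $8,100 = $37,575.
Sum of the years' digits = 9+8+7+6+5+4+3+2+1 = 45.
Year 1: $37,575 × 9/45 = $7,515. Book value $38,160.
Year 2: $37,575 × 8/45 = $6,680. Book value $31,480.
Year 3: $37,575 × 7/45 = $5,845. Book value $25,635.
Year 4: $37,575 × 6/45 = $5,010. Book value $20,625.
Year 5: $37,575 × 5/45 = $4,175. Book value $16,450.
Accumulated through year 5 = $45,675 − $16,450 = $29,225.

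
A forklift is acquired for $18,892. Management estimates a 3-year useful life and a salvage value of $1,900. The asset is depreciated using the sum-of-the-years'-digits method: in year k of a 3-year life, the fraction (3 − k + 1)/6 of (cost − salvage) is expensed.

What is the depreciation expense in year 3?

$2,832

Depreciable base = $18,892 − $1,900 = $16,992.
Sum of the years' digits = 3+2+1 = 6.
Year 1: $16,992 × 3/6 = $8,496. Book value $10,396.
Year 2: $16,992 × 2/6 = $5,664. Book value $4,732.
Year 3: $16,992 × 1/6 = $2,832. Book value $1,900.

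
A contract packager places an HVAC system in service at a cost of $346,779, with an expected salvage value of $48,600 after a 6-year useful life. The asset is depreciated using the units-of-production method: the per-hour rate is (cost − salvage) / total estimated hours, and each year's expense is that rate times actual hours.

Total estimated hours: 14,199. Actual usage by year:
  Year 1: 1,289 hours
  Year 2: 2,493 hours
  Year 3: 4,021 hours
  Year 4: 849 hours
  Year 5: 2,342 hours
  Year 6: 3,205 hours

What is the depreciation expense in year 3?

Depreciable base = $346,779 − $48,600 = $298,179.
Rate = $298,179 / 14,199 hours = $21 per hour.
Year 1: 1,289 × $21 = $27,069. Book value $319,710.
Year 2: 2,493 × $21 = $52,353. Book value $267,357.
Year 3: 4,021 × $21 = $84,441. Book value $182,916.

$84,441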